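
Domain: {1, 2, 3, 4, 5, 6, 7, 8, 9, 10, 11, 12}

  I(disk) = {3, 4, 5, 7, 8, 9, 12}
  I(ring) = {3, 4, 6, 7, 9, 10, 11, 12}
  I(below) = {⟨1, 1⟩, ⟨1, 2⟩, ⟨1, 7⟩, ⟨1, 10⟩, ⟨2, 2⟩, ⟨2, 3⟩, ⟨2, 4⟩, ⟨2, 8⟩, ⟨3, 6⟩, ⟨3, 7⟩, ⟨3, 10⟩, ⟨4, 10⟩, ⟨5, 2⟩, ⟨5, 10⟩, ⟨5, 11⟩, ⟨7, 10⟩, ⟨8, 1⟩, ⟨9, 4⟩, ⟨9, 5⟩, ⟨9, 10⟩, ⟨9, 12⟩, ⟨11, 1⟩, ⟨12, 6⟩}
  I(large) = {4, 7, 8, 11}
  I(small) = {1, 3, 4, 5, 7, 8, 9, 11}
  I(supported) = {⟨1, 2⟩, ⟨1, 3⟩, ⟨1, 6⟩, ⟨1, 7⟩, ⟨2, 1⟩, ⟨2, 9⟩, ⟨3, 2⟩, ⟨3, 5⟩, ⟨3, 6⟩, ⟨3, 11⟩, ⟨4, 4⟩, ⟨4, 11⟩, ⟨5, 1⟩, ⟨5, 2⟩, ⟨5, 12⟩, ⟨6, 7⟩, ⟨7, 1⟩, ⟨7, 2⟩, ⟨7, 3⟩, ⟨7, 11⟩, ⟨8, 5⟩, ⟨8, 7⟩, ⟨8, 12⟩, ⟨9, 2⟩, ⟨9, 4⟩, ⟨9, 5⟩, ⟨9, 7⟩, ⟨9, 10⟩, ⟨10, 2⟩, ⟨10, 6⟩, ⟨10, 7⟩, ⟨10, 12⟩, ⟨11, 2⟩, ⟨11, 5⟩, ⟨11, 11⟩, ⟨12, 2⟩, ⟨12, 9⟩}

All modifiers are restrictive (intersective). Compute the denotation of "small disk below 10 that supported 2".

{3, 5, 7, 9}

⟦below 10⟧ = {x : ⟨x, 10⟩ ∈ ⟦below⟧} = {1, 3, 4, 5, 7, 9}
⟦that supported 2⟧ = {x : ⟨x, 2⟩ ∈ ⟦supported⟧} = {1, 3, 5, 7, 9, 10, 11, 12}
⟦disk⟧ = {3, 4, 5, 7, 8, 9, 12}
… ∩ ⟦below 10⟧ = {3, 4, 5, 7, 8, 9, 12} ∩ {1, 3, 4, 5, 7, 9} = {3, 4, 5, 7, 9}
… ∩ ⟦that supported 2⟧ = {3, 4, 5, 7, 9} ∩ {1, 3, 5, 7, 9, 10, 11, 12} = {3, 5, 7, 9}
… ∩ ⟦small⟧ = {3, 5, 7, 9} ∩ {1, 3, 4, 5, 7, 8, 9, 11} = {3, 5, 7, 9}
So ⟦small disk below 10 that supported 2⟧ = {3, 5, 7, 9}.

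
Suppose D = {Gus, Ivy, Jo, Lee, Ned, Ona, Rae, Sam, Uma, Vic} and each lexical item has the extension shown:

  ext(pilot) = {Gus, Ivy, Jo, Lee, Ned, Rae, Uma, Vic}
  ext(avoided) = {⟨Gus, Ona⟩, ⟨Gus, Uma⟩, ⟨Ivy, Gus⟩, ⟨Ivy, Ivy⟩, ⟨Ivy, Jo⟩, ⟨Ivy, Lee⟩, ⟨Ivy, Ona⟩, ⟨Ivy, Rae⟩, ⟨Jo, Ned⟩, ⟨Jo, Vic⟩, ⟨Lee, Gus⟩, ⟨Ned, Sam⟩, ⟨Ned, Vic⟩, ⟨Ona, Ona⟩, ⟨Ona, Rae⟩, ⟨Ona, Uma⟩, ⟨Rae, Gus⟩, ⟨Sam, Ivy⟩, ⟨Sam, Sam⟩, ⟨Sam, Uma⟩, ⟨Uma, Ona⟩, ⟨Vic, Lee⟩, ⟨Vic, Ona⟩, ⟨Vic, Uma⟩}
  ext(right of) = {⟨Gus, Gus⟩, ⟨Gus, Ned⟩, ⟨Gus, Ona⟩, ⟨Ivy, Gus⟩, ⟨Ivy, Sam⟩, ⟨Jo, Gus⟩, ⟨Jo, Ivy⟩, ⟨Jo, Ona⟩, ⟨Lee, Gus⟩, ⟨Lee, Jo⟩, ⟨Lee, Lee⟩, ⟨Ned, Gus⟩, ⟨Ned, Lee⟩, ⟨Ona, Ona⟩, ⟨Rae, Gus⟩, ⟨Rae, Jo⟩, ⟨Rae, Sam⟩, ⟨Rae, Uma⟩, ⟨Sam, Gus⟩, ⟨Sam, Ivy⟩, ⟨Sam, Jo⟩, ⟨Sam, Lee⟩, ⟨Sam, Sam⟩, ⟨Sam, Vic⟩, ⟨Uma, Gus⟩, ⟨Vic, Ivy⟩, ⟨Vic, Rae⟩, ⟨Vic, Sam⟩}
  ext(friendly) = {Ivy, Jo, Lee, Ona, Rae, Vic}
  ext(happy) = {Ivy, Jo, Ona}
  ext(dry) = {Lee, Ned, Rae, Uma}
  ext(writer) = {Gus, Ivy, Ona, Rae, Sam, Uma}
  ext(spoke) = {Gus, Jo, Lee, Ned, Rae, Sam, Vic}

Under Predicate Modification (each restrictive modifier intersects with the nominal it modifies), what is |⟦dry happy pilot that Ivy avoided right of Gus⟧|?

⟦that Ivy avoided⟧ = {x : ⟨Ivy, x⟩ ∈ ⟦avoided⟧} = {Gus, Ivy, Jo, Lee, Ona, Rae}
⟦right of Gus⟧ = {x : ⟨x, Gus⟩ ∈ ⟦right of⟧} = {Gus, Ivy, Jo, Lee, Ned, Rae, Sam, Uma}
⟦pilot⟧ = {Gus, Ivy, Jo, Lee, Ned, Rae, Uma, Vic}
… ∩ ⟦that Ivy avoided⟧ = {Gus, Ivy, Jo, Lee, Ned, Rae, Uma, Vic} ∩ {Gus, Ivy, Jo, Lee, Ona, Rae} = {Gus, Ivy, Jo, Lee, Rae}
… ∩ ⟦right of Gus⟧ = {Gus, Ivy, Jo, Lee, Rae} ∩ {Gus, Ivy, Jo, Lee, Ned, Rae, Sam, Uma} = {Gus, Ivy, Jo, Lee, Rae}
… ∩ ⟦dry⟧ = {Gus, Ivy, Jo, Lee, Rae} ∩ {Lee, Ned, Rae, Uma} = {Lee, Rae}
… ∩ ⟦happy⟧ = {Lee, Rae} ∩ {Ivy, Jo, Ona} = ∅
⟦dry happy pilot that Ivy avoided right of Gus⟧ = ∅, so the cardinality is 0.

0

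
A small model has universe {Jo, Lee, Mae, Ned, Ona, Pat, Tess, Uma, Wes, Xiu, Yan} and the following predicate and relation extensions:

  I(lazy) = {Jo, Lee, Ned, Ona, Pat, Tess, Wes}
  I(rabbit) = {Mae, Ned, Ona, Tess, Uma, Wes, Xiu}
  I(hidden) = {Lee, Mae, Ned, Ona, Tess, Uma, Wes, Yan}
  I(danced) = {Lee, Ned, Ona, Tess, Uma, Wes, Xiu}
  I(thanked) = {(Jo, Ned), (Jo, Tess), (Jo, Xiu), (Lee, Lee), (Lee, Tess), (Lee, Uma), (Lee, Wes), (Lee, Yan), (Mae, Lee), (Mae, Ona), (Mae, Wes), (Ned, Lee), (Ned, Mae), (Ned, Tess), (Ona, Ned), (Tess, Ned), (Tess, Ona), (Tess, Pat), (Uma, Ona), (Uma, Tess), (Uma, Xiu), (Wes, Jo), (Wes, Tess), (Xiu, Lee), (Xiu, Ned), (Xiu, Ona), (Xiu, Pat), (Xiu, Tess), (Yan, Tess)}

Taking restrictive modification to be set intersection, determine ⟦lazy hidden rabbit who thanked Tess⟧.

⟦who thanked Tess⟧ = {x : ⟨x, Tess⟩ ∈ ⟦thanked⟧} = {Jo, Lee, Ned, Uma, Wes, Xiu, Yan}
⟦rabbit⟧ = {Mae, Ned, Ona, Tess, Uma, Wes, Xiu}
… ∩ ⟦who thanked Tess⟧ = {Mae, Ned, Ona, Tess, Uma, Wes, Xiu} ∩ {Jo, Lee, Ned, Uma, Wes, Xiu, Yan} = {Ned, Uma, Wes, Xiu}
… ∩ ⟦lazy⟧ = {Ned, Uma, Wes, Xiu} ∩ {Jo, Lee, Ned, Ona, Pat, Tess, Wes} = {Ned, Wes}
… ∩ ⟦hidden⟧ = {Ned, Wes} ∩ {Lee, Mae, Ned, Ona, Tess, Uma, Wes, Yan} = {Ned, Wes}
So ⟦lazy hidden rabbit who thanked Tess⟧ = {Ned, Wes}.

{Ned, Wes}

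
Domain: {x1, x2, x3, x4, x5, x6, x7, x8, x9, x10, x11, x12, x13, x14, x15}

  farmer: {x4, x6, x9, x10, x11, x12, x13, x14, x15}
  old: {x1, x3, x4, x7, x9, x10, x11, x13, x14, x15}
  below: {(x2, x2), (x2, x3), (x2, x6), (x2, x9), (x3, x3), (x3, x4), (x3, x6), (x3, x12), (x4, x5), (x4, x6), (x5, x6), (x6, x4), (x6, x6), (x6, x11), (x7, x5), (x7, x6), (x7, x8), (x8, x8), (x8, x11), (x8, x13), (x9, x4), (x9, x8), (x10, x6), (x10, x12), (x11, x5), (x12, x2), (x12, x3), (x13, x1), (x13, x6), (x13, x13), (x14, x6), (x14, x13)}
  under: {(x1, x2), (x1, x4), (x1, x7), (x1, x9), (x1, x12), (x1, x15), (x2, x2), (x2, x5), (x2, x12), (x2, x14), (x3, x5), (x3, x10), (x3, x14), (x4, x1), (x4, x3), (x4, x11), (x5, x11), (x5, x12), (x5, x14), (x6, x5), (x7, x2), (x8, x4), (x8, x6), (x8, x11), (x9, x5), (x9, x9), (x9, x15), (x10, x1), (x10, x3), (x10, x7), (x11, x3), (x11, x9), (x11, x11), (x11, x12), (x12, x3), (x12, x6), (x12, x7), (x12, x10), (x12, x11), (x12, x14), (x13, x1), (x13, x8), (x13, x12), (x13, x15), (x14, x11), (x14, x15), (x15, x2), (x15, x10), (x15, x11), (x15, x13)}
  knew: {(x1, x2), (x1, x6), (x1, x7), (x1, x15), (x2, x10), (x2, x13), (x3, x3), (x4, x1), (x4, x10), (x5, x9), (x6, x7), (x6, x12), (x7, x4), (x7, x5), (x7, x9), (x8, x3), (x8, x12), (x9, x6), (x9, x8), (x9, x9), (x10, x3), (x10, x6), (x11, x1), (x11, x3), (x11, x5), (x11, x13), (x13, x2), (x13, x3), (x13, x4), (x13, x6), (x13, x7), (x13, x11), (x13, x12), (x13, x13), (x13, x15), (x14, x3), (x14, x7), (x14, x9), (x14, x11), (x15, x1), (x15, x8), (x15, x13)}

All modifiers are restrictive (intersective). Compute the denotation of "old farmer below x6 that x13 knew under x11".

{x4}

⟦below x6⟧ = {x : ⟨x, x6⟩ ∈ ⟦below⟧} = {x2, x3, x4, x5, x6, x7, x10, x13, x14}
⟦that x13 knew⟧ = {x : ⟨x13, x⟩ ∈ ⟦knew⟧} = {x2, x3, x4, x6, x7, x11, x12, x13, x15}
⟦under x11⟧ = {x : ⟨x, x11⟩ ∈ ⟦under⟧} = {x4, x5, x8, x11, x12, x14, x15}
⟦farmer⟧ = {x4, x6, x9, x10, x11, x12, x13, x14, x15}
… ∩ ⟦below x6⟧ = {x4, x6, x9, x10, x11, x12, x13, x14, x15} ∩ {x2, x3, x4, x5, x6, x7, x10, x13, x14} = {x4, x6, x10, x13, x14}
… ∩ ⟦that x13 knew⟧ = {x4, x6, x10, x13, x14} ∩ {x2, x3, x4, x6, x7, x11, x12, x13, x15} = {x4, x6, x13}
… ∩ ⟦under x11⟧ = {x4, x6, x13} ∩ {x4, x5, x8, x11, x12, x14, x15} = {x4}
… ∩ ⟦old⟧ = {x4} ∩ {x1, x3, x4, x7, x9, x10, x11, x13, x14, x15} = {x4}
So ⟦old farmer below x6 that x13 knew under x11⟧ = {x4}.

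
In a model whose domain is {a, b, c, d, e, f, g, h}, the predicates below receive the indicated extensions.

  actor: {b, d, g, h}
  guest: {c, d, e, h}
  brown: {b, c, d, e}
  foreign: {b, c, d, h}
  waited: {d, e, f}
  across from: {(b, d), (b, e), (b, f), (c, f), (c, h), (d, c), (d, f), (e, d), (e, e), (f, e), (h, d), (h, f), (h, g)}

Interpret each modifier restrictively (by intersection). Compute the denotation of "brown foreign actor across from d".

⟦across from d⟧ = {x : ⟨x, d⟩ ∈ ⟦across from⟧} = {b, e, h}
⟦actor⟧ = {b, d, g, h}
… ∩ ⟦across from d⟧ = {b, d, g, h} ∩ {b, e, h} = {b, h}
… ∩ ⟦brown⟧ = {b, h} ∩ {b, c, d, e} = {b}
… ∩ ⟦foreign⟧ = {b} ∩ {b, c, d, h} = {b}
So ⟦brown foreign actor across from d⟧ = {b}.

{b}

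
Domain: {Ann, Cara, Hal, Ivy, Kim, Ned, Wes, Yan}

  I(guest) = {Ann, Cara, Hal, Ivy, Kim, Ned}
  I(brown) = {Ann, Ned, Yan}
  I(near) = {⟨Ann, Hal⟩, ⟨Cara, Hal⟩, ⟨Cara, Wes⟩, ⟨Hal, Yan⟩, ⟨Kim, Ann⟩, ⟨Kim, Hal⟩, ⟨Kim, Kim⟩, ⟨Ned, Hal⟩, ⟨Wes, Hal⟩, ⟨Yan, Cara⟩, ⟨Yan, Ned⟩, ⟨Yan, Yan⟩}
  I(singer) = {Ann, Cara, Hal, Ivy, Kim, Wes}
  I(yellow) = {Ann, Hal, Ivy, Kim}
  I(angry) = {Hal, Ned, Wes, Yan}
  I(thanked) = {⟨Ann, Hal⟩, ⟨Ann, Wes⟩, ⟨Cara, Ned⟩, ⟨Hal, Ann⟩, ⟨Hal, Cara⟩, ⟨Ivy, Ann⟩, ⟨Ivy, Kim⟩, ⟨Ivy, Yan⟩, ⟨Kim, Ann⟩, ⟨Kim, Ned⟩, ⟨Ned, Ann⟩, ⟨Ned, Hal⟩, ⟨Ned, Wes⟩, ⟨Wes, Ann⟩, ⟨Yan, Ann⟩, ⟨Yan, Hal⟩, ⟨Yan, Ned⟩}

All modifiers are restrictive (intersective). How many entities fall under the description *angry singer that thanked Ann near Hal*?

1

⟦that thanked Ann⟧ = {x : ⟨x, Ann⟩ ∈ ⟦thanked⟧} = {Hal, Ivy, Kim, Ned, Wes, Yan}
⟦near Hal⟧ = {x : ⟨x, Hal⟩ ∈ ⟦near⟧} = {Ann, Cara, Kim, Ned, Wes}
⟦singer⟧ = {Ann, Cara, Hal, Ivy, Kim, Wes}
… ∩ ⟦that thanked Ann⟧ = {Ann, Cara, Hal, Ivy, Kim, Wes} ∩ {Hal, Ivy, Kim, Ned, Wes, Yan} = {Hal, Ivy, Kim, Wes}
… ∩ ⟦near Hal⟧ = {Hal, Ivy, Kim, Wes} ∩ {Ann, Cara, Kim, Ned, Wes} = {Kim, Wes}
… ∩ ⟦angry⟧ = {Kim, Wes} ∩ {Hal, Ned, Wes, Yan} = {Wes}
⟦angry singer that thanked Ann near Hal⟧ = {Wes}, so the cardinality is 1.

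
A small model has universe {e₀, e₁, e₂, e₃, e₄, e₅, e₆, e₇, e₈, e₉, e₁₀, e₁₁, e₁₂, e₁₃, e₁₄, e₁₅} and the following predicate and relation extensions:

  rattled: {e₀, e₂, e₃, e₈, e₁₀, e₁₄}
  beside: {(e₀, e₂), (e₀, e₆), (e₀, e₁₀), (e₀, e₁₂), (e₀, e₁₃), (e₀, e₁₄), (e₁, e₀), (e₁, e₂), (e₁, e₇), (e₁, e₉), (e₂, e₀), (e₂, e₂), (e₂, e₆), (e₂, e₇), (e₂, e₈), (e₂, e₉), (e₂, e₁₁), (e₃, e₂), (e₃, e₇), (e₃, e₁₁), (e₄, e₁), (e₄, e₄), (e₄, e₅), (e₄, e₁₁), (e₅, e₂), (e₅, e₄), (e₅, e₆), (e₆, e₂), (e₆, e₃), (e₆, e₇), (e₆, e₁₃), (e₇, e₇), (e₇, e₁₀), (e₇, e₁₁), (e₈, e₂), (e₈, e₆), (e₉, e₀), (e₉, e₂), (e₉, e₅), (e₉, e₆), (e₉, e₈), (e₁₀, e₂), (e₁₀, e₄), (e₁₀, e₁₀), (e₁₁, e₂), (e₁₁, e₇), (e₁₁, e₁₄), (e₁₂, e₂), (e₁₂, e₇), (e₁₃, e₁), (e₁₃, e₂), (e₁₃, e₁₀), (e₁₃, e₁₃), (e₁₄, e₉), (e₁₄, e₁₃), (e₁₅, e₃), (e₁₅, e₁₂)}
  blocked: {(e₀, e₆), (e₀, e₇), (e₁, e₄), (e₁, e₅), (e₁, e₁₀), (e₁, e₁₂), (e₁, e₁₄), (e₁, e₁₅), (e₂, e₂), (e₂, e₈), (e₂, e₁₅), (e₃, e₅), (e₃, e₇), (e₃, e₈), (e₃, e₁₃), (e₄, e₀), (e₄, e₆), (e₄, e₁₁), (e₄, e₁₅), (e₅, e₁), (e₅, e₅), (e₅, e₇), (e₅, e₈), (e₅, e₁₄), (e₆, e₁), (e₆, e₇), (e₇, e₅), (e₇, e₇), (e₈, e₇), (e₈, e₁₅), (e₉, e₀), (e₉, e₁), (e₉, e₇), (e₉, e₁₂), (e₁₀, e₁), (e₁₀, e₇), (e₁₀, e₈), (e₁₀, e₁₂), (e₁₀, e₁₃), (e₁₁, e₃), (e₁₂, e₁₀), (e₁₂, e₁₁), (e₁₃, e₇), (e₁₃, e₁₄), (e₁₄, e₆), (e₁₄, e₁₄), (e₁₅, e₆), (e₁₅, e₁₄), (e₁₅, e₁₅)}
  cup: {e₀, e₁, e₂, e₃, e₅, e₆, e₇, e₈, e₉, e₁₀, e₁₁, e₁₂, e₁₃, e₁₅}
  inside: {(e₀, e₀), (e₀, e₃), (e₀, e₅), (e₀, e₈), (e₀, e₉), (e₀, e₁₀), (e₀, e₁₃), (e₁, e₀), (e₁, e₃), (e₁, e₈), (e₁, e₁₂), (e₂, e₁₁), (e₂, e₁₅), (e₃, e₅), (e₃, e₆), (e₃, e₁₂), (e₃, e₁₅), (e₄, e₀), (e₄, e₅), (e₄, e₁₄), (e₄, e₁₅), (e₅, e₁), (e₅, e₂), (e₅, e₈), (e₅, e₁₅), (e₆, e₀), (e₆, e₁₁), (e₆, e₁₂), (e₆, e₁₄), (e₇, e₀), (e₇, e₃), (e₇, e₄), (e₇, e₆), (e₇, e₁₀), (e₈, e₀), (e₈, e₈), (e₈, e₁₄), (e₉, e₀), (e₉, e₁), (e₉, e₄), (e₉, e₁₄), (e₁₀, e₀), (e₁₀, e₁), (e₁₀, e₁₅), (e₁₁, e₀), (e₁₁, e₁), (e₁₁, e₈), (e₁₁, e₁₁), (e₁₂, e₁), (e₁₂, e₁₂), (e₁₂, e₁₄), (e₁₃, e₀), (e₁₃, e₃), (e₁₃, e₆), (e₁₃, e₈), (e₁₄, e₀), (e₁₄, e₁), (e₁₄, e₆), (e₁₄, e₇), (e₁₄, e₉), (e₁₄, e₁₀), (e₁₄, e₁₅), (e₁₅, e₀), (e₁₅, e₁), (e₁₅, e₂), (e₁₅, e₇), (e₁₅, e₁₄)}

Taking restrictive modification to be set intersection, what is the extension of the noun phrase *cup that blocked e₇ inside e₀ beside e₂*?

⟦that blocked e₇⟧ = {x : ⟨x, e₇⟩ ∈ ⟦blocked⟧} = {e₀, e₃, e₅, e₆, e₇, e₈, e₉, e₁₀, e₁₃}
⟦inside e₀⟧ = {x : ⟨x, e₀⟩ ∈ ⟦inside⟧} = {e₀, e₁, e₄, e₆, e₇, e₈, e₉, e₁₀, e₁₁, e₁₃, e₁₄, e₁₅}
⟦beside e₂⟧ = {x : ⟨x, e₂⟩ ∈ ⟦beside⟧} = {e₀, e₁, e₂, e₃, e₅, e₆, e₈, e₉, e₁₀, e₁₁, e₁₂, e₁₃}
⟦cup⟧ = {e₀, e₁, e₂, e₃, e₅, e₆, e₇, e₈, e₉, e₁₀, e₁₁, e₁₂, e₁₃, e₁₅}
… ∩ ⟦that blocked e₇⟧ = {e₀, e₁, e₂, e₃, e₅, e₆, e₇, e₈, e₉, e₁₀, e₁₁, e₁₂, e₁₃, e₁₅} ∩ {e₀, e₃, e₅, e₆, e₇, e₈, e₉, e₁₀, e₁₃} = {e₀, e₃, e₅, e₆, e₇, e₈, e₉, e₁₀, e₁₃}
… ∩ ⟦inside e₀⟧ = {e₀, e₃, e₅, e₆, e₇, e₈, e₉, e₁₀, e₁₃} ∩ {e₀, e₁, e₄, e₆, e₇, e₈, e₉, e₁₀, e₁₁, e₁₃, e₁₄, e₁₅} = {e₀, e₆, e₇, e₈, e₉, e₁₀, e₁₃}
… ∩ ⟦beside e₂⟧ = {e₀, e₆, e₇, e₈, e₉, e₁₀, e₁₃} ∩ {e₀, e₁, e₂, e₃, e₅, e₆, e₈, e₉, e₁₀, e₁₁, e₁₂, e₁₃} = {e₀, e₆, e₈, e₉, e₁₀, e₁₃}
So ⟦cup that blocked e₇ inside e₀ beside e₂⟧ = {e₀, e₆, e₈, e₉, e₁₀, e₁₃}.

{e₀, e₆, e₈, e₉, e₁₀, e₁₃}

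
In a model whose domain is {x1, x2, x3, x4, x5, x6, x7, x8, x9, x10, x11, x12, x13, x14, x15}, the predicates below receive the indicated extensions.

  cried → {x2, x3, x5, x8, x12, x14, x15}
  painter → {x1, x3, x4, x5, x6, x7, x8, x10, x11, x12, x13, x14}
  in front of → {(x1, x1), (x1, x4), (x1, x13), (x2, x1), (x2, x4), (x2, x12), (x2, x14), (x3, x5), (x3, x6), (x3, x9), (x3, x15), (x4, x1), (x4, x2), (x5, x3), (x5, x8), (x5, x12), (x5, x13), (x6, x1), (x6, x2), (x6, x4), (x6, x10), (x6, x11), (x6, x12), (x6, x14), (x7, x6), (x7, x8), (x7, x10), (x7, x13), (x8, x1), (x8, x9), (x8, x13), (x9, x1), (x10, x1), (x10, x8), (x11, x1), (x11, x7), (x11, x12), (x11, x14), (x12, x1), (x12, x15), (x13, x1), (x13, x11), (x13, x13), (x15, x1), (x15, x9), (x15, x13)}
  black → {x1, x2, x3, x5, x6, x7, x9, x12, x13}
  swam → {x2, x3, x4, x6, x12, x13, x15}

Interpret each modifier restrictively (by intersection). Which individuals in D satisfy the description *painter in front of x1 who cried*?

{x8, x12}

⟦in front of x1⟧ = {x : ⟨x, x1⟩ ∈ ⟦in front of⟧} = {x1, x2, x4, x6, x8, x9, x10, x11, x12, x13, x15}
⟦who cried⟧ = ⟦cried⟧ = {x2, x3, x5, x8, x12, x14, x15}
⟦painter⟧ = {x1, x3, x4, x5, x6, x7, x8, x10, x11, x12, x13, x14}
… ∩ ⟦in front of x1⟧ = {x1, x3, x4, x5, x6, x7, x8, x10, x11, x12, x13, x14} ∩ {x1, x2, x4, x6, x8, x9, x10, x11, x12, x13, x15} = {x1, x4, x6, x8, x10, x11, x12, x13}
… ∩ ⟦who cried⟧ = {x1, x4, x6, x8, x10, x11, x12, x13} ∩ {x2, x3, x5, x8, x12, x14, x15} = {x8, x12}
So ⟦painter in front of x1 who cried⟧ = {x8, x12}.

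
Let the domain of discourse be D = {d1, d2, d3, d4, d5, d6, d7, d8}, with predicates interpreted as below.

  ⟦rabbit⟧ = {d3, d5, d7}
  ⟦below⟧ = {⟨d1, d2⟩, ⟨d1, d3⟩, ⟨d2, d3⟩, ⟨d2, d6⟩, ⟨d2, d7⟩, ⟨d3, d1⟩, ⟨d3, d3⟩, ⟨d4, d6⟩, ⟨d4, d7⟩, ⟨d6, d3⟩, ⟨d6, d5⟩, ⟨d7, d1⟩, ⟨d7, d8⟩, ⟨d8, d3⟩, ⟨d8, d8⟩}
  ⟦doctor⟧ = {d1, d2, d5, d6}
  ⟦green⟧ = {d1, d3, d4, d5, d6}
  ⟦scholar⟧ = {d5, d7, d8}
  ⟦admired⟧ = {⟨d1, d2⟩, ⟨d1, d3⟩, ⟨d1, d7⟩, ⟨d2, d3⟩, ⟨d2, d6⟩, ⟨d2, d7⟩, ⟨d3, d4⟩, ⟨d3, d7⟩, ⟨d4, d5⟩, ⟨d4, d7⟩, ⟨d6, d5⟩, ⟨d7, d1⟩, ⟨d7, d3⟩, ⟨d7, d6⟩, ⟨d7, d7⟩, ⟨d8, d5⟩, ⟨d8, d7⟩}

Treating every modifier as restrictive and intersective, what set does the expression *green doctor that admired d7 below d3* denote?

{d1}

⟦that admired d7⟧ = {x : ⟨x, d7⟩ ∈ ⟦admired⟧} = {d1, d2, d3, d4, d7, d8}
⟦below d3⟧ = {x : ⟨x, d3⟩ ∈ ⟦below⟧} = {d1, d2, d3, d6, d8}
⟦doctor⟧ = {d1, d2, d5, d6}
… ∩ ⟦that admired d7⟧ = {d1, d2, d5, d6} ∩ {d1, d2, d3, d4, d7, d8} = {d1, d2}
… ∩ ⟦below d3⟧ = {d1, d2} ∩ {d1, d2, d3, d6, d8} = {d1, d2}
… ∩ ⟦green⟧ = {d1, d2} ∩ {d1, d3, d4, d5, d6} = {d1}
So ⟦green doctor that admired d7 below d3⟧ = {d1}.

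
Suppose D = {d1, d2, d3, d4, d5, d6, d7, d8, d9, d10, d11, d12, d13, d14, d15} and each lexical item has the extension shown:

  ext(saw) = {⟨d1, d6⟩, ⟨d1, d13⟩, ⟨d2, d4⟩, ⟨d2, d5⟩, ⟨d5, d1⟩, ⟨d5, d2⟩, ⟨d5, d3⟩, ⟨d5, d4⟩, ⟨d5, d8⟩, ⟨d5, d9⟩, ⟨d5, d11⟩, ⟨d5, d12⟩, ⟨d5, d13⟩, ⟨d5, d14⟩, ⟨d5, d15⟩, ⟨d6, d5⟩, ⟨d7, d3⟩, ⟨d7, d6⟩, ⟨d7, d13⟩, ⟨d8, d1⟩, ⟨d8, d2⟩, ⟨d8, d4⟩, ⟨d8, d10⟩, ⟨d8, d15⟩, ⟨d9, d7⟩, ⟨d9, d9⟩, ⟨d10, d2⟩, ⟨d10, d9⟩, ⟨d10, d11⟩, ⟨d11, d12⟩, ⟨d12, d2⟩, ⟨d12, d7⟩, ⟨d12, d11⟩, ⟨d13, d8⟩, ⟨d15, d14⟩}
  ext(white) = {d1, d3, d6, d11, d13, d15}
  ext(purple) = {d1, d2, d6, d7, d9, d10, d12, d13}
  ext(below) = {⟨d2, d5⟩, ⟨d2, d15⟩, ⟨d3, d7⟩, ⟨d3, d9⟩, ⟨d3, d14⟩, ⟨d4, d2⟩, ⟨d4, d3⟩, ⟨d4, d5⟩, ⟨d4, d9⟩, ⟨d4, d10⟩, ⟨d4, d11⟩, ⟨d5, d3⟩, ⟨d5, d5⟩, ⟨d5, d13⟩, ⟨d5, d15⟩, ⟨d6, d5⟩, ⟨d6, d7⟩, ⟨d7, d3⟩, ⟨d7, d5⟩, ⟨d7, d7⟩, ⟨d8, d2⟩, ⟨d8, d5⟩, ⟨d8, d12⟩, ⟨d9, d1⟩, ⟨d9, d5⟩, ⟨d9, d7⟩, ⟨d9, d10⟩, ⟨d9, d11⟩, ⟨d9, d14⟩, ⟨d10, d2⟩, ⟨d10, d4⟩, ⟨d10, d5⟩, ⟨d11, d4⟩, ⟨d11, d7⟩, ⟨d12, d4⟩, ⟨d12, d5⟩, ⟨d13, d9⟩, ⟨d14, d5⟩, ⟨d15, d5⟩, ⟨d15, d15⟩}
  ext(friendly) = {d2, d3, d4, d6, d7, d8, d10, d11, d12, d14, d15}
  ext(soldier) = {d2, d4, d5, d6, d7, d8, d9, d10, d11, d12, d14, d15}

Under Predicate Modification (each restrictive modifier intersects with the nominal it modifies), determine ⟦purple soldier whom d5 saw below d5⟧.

⟦whom d5 saw⟧ = {x : ⟨d5, x⟩ ∈ ⟦saw⟧} = {d1, d2, d3, d4, d8, d9, d11, d12, d13, d14, d15}
⟦below d5⟧ = {x : ⟨x, d5⟩ ∈ ⟦below⟧} = {d2, d4, d5, d6, d7, d8, d9, d10, d12, d14, d15}
⟦soldier⟧ = {d2, d4, d5, d6, d7, d8, d9, d10, d11, d12, d14, d15}
… ∩ ⟦whom d5 saw⟧ = {d2, d4, d5, d6, d7, d8, d9, d10, d11, d12, d14, d15} ∩ {d1, d2, d3, d4, d8, d9, d11, d12, d13, d14, d15} = {d2, d4, d8, d9, d11, d12, d14, d15}
… ∩ ⟦below d5⟧ = {d2, d4, d8, d9, d11, d12, d14, d15} ∩ {d2, d4, d5, d6, d7, d8, d9, d10, d12, d14, d15} = {d2, d4, d8, d9, d12, d14, d15}
… ∩ ⟦purple⟧ = {d2, d4, d8, d9, d12, d14, d15} ∩ {d1, d2, d6, d7, d9, d10, d12, d13} = {d2, d9, d12}
So ⟦purple soldier whom d5 saw below d5⟧ = {d2, d9, d12}.

{d2, d9, d12}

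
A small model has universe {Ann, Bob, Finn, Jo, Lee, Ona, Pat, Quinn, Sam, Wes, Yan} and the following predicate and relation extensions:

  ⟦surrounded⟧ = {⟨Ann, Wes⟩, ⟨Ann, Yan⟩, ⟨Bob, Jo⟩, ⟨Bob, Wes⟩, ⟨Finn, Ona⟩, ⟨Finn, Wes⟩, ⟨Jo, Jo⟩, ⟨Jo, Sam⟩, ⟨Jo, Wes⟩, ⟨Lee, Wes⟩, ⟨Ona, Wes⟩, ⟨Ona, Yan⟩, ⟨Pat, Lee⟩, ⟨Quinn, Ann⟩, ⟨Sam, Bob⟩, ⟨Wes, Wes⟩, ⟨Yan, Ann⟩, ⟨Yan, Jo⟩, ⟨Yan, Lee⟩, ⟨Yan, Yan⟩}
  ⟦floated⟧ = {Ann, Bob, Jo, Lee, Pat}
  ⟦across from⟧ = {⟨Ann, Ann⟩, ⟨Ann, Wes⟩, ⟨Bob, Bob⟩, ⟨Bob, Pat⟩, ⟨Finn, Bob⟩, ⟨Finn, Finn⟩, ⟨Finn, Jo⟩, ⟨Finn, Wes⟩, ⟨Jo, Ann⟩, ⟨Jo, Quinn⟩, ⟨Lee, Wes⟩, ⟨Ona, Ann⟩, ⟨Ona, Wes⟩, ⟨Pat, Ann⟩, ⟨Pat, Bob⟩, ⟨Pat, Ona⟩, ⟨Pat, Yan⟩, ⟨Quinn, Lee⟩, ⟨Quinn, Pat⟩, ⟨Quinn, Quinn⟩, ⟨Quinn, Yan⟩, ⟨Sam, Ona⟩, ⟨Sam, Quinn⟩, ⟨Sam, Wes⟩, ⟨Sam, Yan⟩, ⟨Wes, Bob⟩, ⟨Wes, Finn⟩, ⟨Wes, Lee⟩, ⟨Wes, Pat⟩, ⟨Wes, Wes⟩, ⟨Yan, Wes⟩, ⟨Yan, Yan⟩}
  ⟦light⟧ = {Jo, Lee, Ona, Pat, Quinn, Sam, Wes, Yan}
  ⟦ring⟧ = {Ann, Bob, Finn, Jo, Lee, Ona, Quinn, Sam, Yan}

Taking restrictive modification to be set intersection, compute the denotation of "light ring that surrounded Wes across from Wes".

⟦that surrounded Wes⟧ = {x : ⟨x, Wes⟩ ∈ ⟦surrounded⟧} = {Ann, Bob, Finn, Jo, Lee, Ona, Wes}
⟦across from Wes⟧ = {x : ⟨x, Wes⟩ ∈ ⟦across from⟧} = {Ann, Finn, Lee, Ona, Sam, Wes, Yan}
⟦ring⟧ = {Ann, Bob, Finn, Jo, Lee, Ona, Quinn, Sam, Yan}
… ∩ ⟦that surrounded Wes⟧ = {Ann, Bob, Finn, Jo, Lee, Ona, Quinn, Sam, Yan} ∩ {Ann, Bob, Finn, Jo, Lee, Ona, Wes} = {Ann, Bob, Finn, Jo, Lee, Ona}
… ∩ ⟦across from Wes⟧ = {Ann, Bob, Finn, Jo, Lee, Ona} ∩ {Ann, Finn, Lee, Ona, Sam, Wes, Yan} = {Ann, Finn, Lee, Ona}
… ∩ ⟦light⟧ = {Ann, Finn, Lee, Ona} ∩ {Jo, Lee, Ona, Pat, Quinn, Sam, Wes, Yan} = {Lee, Ona}
So ⟦light ring that surrounded Wes across from Wes⟧ = {Lee, Ona}.

{Lee, Ona}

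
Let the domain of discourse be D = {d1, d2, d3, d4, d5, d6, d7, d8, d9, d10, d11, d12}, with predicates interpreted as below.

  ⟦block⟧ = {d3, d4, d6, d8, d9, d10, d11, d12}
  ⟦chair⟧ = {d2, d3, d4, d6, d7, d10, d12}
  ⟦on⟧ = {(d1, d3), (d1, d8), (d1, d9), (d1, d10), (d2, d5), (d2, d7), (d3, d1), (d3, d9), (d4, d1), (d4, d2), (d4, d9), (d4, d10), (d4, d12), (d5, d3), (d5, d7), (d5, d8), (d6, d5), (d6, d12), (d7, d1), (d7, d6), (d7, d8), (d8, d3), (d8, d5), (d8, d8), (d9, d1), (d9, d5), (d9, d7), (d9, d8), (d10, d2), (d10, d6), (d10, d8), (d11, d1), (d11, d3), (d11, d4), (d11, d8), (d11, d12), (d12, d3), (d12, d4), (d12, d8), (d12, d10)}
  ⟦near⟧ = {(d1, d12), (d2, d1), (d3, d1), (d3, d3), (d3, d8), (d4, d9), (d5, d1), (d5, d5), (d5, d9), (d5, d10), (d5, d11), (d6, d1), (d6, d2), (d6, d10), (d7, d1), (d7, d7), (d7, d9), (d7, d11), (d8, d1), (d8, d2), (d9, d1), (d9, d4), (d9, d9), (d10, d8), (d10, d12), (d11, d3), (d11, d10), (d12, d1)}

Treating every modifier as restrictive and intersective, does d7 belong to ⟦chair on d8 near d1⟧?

⟦on d8⟧ = {x : ⟨x, d8⟩ ∈ ⟦on⟧} = {d1, d5, d7, d8, d9, d10, d11, d12}
⟦near d1⟧ = {x : ⟨x, d1⟩ ∈ ⟦near⟧} = {d2, d3, d5, d6, d7, d8, d9, d12}
⟦chair⟧ = {d2, d3, d4, d6, d7, d10, d12}
… ∩ ⟦on d8⟧ = {d2, d3, d4, d6, d7, d10, d12} ∩ {d1, d5, d7, d8, d9, d10, d11, d12} = {d7, d10, d12}
… ∩ ⟦near d1⟧ = {d7, d10, d12} ∩ {d2, d3, d5, d6, d7, d8, d9, d12} = {d7, d12}
⟦chair on d8 near d1⟧ = {d7, d12}; d7 ∈ this set.

yes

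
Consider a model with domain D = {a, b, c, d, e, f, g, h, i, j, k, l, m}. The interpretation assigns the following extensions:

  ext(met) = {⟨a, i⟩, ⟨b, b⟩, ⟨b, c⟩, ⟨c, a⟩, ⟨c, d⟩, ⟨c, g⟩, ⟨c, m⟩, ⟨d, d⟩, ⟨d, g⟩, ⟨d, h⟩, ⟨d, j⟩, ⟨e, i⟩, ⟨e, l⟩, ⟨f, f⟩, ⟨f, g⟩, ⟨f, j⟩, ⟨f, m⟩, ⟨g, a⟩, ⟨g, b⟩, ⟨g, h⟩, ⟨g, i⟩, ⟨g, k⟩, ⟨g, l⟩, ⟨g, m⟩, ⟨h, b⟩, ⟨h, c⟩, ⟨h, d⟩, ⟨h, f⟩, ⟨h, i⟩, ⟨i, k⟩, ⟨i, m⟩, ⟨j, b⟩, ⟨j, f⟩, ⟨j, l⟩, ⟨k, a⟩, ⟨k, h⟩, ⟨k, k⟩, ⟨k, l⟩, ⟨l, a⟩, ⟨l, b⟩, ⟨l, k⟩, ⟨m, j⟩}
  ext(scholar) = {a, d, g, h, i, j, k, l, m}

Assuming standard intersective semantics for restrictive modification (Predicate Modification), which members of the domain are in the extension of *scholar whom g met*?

⟦whom g met⟧ = {x : ⟨g, x⟩ ∈ ⟦met⟧} = {a, b, h, i, k, l, m}
⟦scholar⟧ = {a, d, g, h, i, j, k, l, m}
… ∩ ⟦whom g met⟧ = {a, d, g, h, i, j, k, l, m} ∩ {a, b, h, i, k, l, m} = {a, h, i, k, l, m}
So ⟦scholar whom g met⟧ = {a, h, i, k, l, m}.

{a, h, i, k, l, m}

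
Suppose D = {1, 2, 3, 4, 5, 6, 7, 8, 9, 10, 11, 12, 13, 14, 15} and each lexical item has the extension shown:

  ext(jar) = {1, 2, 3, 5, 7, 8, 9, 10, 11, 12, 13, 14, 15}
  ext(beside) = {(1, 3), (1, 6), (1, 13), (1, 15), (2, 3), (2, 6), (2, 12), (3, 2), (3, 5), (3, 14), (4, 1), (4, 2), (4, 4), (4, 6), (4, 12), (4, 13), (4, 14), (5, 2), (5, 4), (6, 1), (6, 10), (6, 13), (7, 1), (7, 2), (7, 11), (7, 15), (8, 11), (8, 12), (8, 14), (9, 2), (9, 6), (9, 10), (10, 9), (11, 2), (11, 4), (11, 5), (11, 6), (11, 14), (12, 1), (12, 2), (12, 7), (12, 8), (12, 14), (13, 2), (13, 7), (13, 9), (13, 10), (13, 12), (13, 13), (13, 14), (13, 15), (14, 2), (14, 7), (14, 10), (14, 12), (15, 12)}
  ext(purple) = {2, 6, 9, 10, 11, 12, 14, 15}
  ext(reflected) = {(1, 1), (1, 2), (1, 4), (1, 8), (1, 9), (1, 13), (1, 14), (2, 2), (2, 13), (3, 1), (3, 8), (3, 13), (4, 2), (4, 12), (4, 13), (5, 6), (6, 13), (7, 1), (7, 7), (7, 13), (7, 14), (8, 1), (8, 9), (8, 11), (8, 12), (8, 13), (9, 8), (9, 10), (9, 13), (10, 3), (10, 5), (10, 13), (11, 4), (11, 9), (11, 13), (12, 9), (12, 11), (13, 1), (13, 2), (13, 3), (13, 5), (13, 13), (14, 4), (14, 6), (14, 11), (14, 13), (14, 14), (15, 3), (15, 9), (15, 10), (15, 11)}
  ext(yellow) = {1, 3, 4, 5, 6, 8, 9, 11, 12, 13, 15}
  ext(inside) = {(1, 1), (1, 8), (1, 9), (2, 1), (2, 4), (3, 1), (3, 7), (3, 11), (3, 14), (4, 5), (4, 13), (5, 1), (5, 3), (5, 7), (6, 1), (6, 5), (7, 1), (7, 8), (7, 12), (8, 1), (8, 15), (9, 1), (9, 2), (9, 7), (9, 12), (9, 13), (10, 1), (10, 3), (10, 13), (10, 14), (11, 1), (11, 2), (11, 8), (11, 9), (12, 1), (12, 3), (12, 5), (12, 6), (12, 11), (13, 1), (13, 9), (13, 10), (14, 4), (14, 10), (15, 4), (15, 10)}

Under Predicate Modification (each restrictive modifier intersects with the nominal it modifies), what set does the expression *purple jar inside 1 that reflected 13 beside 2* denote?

⟦inside 1⟧ = {x : ⟨x, 1⟩ ∈ ⟦inside⟧} = {1, 2, 3, 5, 6, 7, 8, 9, 10, 11, 12, 13}
⟦that reflected 13⟧ = {x : ⟨x, 13⟩ ∈ ⟦reflected⟧} = {1, 2, 3, 4, 6, 7, 8, 9, 10, 11, 13, 14}
⟦beside 2⟧ = {x : ⟨x, 2⟩ ∈ ⟦beside⟧} = {3, 4, 5, 7, 9, 11, 12, 13, 14}
⟦jar⟧ = {1, 2, 3, 5, 7, 8, 9, 10, 11, 12, 13, 14, 15}
… ∩ ⟦inside 1⟧ = {1, 2, 3, 5, 7, 8, 9, 10, 11, 12, 13, 14, 15} ∩ {1, 2, 3, 5, 6, 7, 8, 9, 10, 11, 12, 13} = {1, 2, 3, 5, 7, 8, 9, 10, 11, 12, 13}
… ∩ ⟦that reflected 13⟧ = {1, 2, 3, 5, 7, 8, 9, 10, 11, 12, 13} ∩ {1, 2, 3, 4, 6, 7, 8, 9, 10, 11, 13, 14} = {1, 2, 3, 7, 8, 9, 10, 11, 13}
… ∩ ⟦beside 2⟧ = {1, 2, 3, 7, 8, 9, 10, 11, 13} ∩ {3, 4, 5, 7, 9, 11, 12, 13, 14} = {3, 7, 9, 11, 13}
… ∩ ⟦purple⟧ = {3, 7, 9, 11, 13} ∩ {2, 6, 9, 10, 11, 12, 14, 15} = {9, 11}
So ⟦purple jar inside 1 that reflected 13 beside 2⟧ = {9, 11}.

{9, 11}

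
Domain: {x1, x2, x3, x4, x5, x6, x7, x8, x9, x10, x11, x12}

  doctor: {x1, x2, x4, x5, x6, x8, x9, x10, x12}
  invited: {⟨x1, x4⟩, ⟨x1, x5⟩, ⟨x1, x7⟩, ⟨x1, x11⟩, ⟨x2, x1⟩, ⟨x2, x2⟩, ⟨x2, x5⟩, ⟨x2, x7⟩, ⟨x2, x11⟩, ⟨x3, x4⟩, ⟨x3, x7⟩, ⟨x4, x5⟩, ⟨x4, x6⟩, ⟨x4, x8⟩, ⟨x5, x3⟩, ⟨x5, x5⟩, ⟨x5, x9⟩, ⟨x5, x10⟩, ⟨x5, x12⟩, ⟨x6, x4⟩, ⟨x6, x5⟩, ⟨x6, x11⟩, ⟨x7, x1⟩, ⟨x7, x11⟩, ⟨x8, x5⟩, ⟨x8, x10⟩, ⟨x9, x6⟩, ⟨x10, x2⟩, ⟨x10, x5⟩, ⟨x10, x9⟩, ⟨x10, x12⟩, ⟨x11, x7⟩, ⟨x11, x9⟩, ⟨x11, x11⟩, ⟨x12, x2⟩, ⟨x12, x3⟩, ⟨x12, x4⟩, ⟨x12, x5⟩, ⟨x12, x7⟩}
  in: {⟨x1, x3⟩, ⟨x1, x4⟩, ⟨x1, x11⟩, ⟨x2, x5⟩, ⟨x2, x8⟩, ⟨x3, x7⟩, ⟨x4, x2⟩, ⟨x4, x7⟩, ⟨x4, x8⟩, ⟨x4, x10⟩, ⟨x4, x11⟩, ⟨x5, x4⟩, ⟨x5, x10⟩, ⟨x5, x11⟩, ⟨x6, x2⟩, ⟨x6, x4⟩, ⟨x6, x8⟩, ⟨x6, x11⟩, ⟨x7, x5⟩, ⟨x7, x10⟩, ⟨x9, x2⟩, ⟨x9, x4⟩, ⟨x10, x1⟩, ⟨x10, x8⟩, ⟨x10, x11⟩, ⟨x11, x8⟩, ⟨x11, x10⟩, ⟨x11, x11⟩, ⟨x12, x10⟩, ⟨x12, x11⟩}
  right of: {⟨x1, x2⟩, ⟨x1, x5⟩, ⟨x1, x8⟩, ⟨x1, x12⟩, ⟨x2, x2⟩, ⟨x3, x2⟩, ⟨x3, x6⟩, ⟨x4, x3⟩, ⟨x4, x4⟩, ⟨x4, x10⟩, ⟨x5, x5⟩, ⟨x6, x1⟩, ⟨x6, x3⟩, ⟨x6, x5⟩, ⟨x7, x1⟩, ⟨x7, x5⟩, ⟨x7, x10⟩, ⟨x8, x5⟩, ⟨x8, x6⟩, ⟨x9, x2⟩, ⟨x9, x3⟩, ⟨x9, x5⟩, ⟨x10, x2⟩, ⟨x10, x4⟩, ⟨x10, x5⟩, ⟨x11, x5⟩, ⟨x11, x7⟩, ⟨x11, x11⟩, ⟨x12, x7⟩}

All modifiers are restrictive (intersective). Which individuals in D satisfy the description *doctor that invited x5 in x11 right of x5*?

{x1, x5, x6, x10}

⟦that invited x5⟧ = {x : ⟨x, x5⟩ ∈ ⟦invited⟧} = {x1, x2, x4, x5, x6, x8, x10, x12}
⟦in x11⟧ = {x : ⟨x, x11⟩ ∈ ⟦in⟧} = {x1, x4, x5, x6, x10, x11, x12}
⟦right of x5⟧ = {x : ⟨x, x5⟩ ∈ ⟦right of⟧} = {x1, x5, x6, x7, x8, x9, x10, x11}
⟦doctor⟧ = {x1, x2, x4, x5, x6, x8, x9, x10, x12}
… ∩ ⟦that invited x5⟧ = {x1, x2, x4, x5, x6, x8, x9, x10, x12} ∩ {x1, x2, x4, x5, x6, x8, x10, x12} = {x1, x2, x4, x5, x6, x8, x10, x12}
… ∩ ⟦in x11⟧ = {x1, x2, x4, x5, x6, x8, x10, x12} ∩ {x1, x4, x5, x6, x10, x11, x12} = {x1, x4, x5, x6, x10, x12}
… ∩ ⟦right of x5⟧ = {x1, x4, x5, x6, x10, x12} ∩ {x1, x5, x6, x7, x8, x9, x10, x11} = {x1, x5, x6, x10}
So ⟦doctor that invited x5 in x11 right of x5⟧ = {x1, x5, x6, x10}.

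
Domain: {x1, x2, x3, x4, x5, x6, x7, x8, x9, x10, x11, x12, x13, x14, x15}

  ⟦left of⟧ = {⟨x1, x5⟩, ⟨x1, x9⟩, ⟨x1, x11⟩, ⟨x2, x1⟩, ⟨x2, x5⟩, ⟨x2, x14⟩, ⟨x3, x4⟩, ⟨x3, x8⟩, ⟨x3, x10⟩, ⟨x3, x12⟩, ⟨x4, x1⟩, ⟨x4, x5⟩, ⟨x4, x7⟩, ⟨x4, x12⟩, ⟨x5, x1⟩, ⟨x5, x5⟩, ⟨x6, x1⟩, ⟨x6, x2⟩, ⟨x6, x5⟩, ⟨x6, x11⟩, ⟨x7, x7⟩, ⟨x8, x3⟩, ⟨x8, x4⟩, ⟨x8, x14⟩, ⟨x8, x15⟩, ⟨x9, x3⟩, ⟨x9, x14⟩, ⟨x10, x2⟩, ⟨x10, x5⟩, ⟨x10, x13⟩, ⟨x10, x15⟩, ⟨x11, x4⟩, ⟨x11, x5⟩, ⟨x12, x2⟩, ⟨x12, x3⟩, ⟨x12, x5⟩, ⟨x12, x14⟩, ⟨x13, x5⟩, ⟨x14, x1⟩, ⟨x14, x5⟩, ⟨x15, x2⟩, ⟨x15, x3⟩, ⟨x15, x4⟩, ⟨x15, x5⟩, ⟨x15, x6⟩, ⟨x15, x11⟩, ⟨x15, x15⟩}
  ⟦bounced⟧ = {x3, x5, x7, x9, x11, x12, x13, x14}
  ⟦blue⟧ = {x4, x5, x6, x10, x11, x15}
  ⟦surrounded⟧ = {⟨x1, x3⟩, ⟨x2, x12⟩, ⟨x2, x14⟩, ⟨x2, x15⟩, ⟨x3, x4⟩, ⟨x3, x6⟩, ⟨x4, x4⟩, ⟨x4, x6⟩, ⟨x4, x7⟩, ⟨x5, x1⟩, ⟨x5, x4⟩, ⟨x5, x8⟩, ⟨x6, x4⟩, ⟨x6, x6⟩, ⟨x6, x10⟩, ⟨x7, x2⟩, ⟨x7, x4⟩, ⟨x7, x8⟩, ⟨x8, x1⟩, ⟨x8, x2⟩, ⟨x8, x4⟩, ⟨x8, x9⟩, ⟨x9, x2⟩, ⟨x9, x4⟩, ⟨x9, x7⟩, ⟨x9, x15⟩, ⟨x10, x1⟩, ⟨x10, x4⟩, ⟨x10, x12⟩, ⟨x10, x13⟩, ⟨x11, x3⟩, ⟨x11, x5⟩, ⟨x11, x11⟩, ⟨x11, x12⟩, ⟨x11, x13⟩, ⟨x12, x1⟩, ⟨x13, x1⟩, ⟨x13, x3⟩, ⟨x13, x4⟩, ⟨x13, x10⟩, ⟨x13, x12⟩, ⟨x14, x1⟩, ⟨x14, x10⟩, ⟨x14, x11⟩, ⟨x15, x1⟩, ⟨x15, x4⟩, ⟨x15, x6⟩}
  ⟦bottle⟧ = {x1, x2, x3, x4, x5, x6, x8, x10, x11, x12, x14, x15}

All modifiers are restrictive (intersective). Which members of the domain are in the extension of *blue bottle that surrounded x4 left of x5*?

{x4, x5, x6, x10, x15}

⟦that surrounded x4⟧ = {x : ⟨x, x4⟩ ∈ ⟦surrounded⟧} = {x3, x4, x5, x6, x7, x8, x9, x10, x13, x15}
⟦left of x5⟧ = {x : ⟨x, x5⟩ ∈ ⟦left of⟧} = {x1, x2, x4, x5, x6, x10, x11, x12, x13, x14, x15}
⟦bottle⟧ = {x1, x2, x3, x4, x5, x6, x8, x10, x11, x12, x14, x15}
… ∩ ⟦that surrounded x4⟧ = {x1, x2, x3, x4, x5, x6, x8, x10, x11, x12, x14, x15} ∩ {x3, x4, x5, x6, x7, x8, x9, x10, x13, x15} = {x3, x4, x5, x6, x8, x10, x15}
… ∩ ⟦left of x5⟧ = {x3, x4, x5, x6, x8, x10, x15} ∩ {x1, x2, x4, x5, x6, x10, x11, x12, x13, x14, x15} = {x4, x5, x6, x10, x15}
… ∩ ⟦blue⟧ = {x4, x5, x6, x10, x15} ∩ {x4, x5, x6, x10, x11, x15} = {x4, x5, x6, x10, x15}
So ⟦blue bottle that surrounded x4 left of x5⟧ = {x4, x5, x6, x10, x15}.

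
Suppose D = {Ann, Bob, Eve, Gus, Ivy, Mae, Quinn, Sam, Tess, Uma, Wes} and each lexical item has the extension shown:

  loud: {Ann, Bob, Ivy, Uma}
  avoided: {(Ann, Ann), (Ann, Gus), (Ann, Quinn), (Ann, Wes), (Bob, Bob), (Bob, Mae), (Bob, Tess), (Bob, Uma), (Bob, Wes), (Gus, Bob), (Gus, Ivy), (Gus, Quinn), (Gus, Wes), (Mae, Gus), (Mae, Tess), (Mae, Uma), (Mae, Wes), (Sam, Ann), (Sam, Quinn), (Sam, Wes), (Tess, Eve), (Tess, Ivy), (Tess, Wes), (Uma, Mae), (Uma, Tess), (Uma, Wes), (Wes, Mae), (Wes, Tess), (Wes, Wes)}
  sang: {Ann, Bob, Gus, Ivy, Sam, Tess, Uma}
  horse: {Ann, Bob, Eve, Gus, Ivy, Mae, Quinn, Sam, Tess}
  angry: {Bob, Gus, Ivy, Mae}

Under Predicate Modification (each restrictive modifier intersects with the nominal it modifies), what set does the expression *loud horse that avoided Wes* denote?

⟦that avoided Wes⟧ = {x : ⟨x, Wes⟩ ∈ ⟦avoided⟧} = {Ann, Bob, Gus, Mae, Sam, Tess, Uma, Wes}
⟦horse⟧ = {Ann, Bob, Eve, Gus, Ivy, Mae, Quinn, Sam, Tess}
… ∩ ⟦that avoided Wes⟧ = {Ann, Bob, Eve, Gus, Ivy, Mae, Quinn, Sam, Tess} ∩ {Ann, Bob, Gus, Mae, Sam, Tess, Uma, Wes} = {Ann, Bob, Gus, Mae, Sam, Tess}
… ∩ ⟦loud⟧ = {Ann, Bob, Gus, Mae, Sam, Tess} ∩ {Ann, Bob, Ivy, Uma} = {Ann, Bob}
So ⟦loud horse that avoided Wes⟧ = {Ann, Bob}.

{Ann, Bob}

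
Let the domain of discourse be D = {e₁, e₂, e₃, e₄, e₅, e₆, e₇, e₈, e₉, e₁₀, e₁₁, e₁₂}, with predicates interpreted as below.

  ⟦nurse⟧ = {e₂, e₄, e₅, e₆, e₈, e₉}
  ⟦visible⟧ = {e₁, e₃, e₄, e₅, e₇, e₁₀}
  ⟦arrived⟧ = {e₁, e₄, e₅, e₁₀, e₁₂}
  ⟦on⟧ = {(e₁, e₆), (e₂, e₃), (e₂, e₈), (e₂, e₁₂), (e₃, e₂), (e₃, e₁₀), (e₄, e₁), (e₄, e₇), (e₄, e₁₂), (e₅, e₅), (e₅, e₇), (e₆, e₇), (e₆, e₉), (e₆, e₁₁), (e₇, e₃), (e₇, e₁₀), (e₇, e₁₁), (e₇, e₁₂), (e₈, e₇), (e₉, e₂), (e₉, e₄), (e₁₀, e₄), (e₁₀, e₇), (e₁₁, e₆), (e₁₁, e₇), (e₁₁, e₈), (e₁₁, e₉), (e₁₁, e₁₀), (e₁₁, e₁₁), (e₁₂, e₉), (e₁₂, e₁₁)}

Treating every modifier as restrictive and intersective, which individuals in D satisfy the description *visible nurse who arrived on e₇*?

{e₄, e₅}

⟦who arrived⟧ = ⟦arrived⟧ = {e₁, e₄, e₅, e₁₀, e₁₂}
⟦on e₇⟧ = {x : ⟨x, e₇⟩ ∈ ⟦on⟧} = {e₄, e₅, e₆, e₈, e₁₀, e₁₁}
⟦nurse⟧ = {e₂, e₄, e₅, e₆, e₈, e₉}
… ∩ ⟦who arrived⟧ = {e₂, e₄, e₅, e₆, e₈, e₉} ∩ {e₁, e₄, e₅, e₁₀, e₁₂} = {e₄, e₅}
… ∩ ⟦on e₇⟧ = {e₄, e₅} ∩ {e₄, e₅, e₆, e₈, e₁₀, e₁₁} = {e₄, e₅}
… ∩ ⟦visible⟧ = {e₄, e₅} ∩ {e₁, e₃, e₄, e₅, e₇, e₁₀} = {e₄, e₅}
So ⟦visible nurse who arrived on e₇⟧ = {e₄, e₅}.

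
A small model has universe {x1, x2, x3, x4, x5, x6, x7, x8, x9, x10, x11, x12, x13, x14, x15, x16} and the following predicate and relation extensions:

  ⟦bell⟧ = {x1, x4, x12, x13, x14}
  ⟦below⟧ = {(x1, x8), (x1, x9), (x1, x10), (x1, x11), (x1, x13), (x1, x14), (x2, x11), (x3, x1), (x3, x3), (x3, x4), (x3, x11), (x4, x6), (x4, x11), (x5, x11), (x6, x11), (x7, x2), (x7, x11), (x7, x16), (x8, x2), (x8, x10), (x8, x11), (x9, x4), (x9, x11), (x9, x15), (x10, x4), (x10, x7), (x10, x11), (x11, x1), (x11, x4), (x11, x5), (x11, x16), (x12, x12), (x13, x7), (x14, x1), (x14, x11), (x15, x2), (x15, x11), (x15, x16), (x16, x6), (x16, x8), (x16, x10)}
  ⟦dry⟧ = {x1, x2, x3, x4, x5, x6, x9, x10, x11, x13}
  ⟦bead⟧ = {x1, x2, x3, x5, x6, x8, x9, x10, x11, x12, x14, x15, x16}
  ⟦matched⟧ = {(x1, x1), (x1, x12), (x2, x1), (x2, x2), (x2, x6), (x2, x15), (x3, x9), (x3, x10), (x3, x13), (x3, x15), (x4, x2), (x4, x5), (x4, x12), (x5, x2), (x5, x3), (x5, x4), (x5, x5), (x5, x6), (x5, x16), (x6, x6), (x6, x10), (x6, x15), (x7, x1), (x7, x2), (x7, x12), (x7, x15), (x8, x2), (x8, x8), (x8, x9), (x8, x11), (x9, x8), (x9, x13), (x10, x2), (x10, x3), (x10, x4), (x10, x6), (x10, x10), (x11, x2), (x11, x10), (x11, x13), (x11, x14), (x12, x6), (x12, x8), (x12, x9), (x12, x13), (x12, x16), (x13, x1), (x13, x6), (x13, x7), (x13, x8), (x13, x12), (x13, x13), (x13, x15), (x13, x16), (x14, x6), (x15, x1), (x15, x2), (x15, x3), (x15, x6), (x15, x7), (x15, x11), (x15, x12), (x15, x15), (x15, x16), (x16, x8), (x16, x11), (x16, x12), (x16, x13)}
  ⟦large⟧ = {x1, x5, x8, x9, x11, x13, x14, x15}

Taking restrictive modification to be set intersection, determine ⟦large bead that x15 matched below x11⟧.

{x1, x15}

⟦that x15 matched⟧ = {x : ⟨x15, x⟩ ∈ ⟦matched⟧} = {x1, x2, x3, x6, x7, x11, x12, x15, x16}
⟦below x11⟧ = {x : ⟨x, x11⟩ ∈ ⟦below⟧} = {x1, x2, x3, x4, x5, x6, x7, x8, x9, x10, x14, x15}
⟦bead⟧ = {x1, x2, x3, x5, x6, x8, x9, x10, x11, x12, x14, x15, x16}
… ∩ ⟦that x15 matched⟧ = {x1, x2, x3, x5, x6, x8, x9, x10, x11, x12, x14, x15, x16} ∩ {x1, x2, x3, x6, x7, x11, x12, x15, x16} = {x1, x2, x3, x6, x11, x12, x15, x16}
… ∩ ⟦below x11⟧ = {x1, x2, x3, x6, x11, x12, x15, x16} ∩ {x1, x2, x3, x4, x5, x6, x7, x8, x9, x10, x14, x15} = {x1, x2, x3, x6, x15}
… ∩ ⟦large⟧ = {x1, x2, x3, x6, x15} ∩ {x1, x5, x8, x9, x11, x13, x14, x15} = {x1, x15}
So ⟦large bead that x15 matched below x11⟧ = {x1, x15}.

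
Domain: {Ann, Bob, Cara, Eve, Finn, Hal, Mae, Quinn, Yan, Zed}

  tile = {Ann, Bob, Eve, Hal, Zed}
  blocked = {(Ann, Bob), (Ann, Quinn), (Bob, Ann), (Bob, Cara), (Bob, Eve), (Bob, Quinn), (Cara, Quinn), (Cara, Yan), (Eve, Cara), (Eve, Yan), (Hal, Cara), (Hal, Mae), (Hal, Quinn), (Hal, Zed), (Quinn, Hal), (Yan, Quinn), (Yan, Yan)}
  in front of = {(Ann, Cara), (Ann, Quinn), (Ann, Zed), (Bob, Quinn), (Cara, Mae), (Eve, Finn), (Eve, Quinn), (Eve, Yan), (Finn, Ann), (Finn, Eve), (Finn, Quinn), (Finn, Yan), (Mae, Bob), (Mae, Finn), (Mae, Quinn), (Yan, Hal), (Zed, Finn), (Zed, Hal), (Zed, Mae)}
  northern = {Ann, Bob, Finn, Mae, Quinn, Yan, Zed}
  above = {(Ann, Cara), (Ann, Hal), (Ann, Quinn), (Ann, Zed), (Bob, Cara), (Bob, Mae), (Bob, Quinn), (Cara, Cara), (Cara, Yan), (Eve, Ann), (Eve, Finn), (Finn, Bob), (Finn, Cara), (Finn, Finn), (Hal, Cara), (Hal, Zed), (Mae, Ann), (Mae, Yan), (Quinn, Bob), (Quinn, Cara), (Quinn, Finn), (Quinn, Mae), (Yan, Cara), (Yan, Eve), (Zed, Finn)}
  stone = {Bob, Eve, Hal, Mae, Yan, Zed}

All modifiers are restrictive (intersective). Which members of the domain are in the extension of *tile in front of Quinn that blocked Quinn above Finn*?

⟦in front of Quinn⟧ = {x : ⟨x, Quinn⟩ ∈ ⟦in front of⟧} = {Ann, Bob, Eve, Finn, Mae}
⟦that blocked Quinn⟧ = {x : ⟨x, Quinn⟩ ∈ ⟦blocked⟧} = {Ann, Bob, Cara, Hal, Yan}
⟦above Finn⟧ = {x : ⟨x, Finn⟩ ∈ ⟦above⟧} = {Eve, Finn, Quinn, Zed}
⟦tile⟧ = {Ann, Bob, Eve, Hal, Zed}
… ∩ ⟦in front of Quinn⟧ = {Ann, Bob, Eve, Hal, Zed} ∩ {Ann, Bob, Eve, Finn, Mae} = {Ann, Bob, Eve}
… ∩ ⟦that blocked Quinn⟧ = {Ann, Bob, Eve} ∩ {Ann, Bob, Cara, Hal, Yan} = {Ann, Bob}
… ∩ ⟦above Finn⟧ = {Ann, Bob} ∩ {Eve, Finn, Quinn, Zed} = ∅
So ⟦tile in front of Quinn that blocked Quinn above Finn⟧ = { }.

{ }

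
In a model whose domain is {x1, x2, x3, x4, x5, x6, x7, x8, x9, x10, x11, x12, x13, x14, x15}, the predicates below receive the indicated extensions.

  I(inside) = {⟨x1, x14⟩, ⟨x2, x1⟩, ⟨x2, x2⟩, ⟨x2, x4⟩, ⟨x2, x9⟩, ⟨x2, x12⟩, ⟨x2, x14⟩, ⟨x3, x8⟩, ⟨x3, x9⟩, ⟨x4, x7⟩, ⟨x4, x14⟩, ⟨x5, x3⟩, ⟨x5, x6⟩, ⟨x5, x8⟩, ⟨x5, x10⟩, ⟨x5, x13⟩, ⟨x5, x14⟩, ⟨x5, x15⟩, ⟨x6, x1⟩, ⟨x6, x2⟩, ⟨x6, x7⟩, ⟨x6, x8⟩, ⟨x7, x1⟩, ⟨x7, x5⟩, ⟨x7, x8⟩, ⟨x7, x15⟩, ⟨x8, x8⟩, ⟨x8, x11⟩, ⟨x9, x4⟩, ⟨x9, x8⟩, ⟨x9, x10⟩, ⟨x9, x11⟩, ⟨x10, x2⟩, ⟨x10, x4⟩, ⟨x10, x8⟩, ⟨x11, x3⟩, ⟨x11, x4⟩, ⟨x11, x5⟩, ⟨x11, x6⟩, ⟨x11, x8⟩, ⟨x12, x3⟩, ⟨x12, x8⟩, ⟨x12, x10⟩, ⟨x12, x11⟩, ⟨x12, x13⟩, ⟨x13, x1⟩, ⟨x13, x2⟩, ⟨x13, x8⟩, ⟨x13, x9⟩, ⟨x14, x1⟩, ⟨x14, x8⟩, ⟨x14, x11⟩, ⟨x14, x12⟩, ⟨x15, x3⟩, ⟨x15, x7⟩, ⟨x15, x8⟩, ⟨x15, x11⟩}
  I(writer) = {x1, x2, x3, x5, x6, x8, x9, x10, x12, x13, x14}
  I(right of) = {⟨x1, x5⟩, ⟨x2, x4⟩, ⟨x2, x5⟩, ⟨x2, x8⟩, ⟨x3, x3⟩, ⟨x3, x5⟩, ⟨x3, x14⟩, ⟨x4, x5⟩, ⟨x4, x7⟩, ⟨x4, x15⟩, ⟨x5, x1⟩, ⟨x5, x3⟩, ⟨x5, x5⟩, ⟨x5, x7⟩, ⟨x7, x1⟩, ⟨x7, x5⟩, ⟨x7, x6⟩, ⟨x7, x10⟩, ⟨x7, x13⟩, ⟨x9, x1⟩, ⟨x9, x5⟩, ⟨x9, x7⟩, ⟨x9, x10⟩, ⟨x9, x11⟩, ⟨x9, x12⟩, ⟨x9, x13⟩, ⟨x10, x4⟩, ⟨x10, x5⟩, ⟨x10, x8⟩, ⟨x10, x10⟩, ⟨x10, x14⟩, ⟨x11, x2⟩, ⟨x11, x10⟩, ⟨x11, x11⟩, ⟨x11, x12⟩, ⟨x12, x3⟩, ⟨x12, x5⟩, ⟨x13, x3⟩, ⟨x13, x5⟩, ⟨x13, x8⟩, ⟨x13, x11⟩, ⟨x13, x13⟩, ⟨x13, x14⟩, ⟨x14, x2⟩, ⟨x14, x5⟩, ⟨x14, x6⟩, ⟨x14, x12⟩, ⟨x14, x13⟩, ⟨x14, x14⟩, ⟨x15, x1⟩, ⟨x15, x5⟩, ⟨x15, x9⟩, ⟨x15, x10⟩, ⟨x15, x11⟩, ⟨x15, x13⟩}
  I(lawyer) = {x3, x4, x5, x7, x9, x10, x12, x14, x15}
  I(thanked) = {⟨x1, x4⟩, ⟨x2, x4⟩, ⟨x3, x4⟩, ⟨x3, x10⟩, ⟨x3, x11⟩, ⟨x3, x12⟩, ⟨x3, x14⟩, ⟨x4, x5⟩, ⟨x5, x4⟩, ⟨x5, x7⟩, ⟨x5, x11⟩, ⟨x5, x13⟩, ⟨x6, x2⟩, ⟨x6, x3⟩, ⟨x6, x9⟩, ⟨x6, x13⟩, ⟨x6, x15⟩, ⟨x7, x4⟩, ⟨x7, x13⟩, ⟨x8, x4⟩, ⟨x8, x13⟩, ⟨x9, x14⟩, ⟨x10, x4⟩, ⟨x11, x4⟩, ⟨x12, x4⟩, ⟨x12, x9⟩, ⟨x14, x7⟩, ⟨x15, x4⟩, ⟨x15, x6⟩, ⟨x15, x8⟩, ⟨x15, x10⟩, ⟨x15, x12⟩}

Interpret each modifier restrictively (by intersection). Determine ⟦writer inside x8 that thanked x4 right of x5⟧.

⟦inside x8⟧ = {x : ⟨x, x8⟩ ∈ ⟦inside⟧} = {x3, x5, x6, x7, x8, x9, x10, x11, x12, x13, x14, x15}
⟦that thanked x4⟧ = {x : ⟨x, x4⟩ ∈ ⟦thanked⟧} = {x1, x2, x3, x5, x7, x8, x10, x11, x12, x15}
⟦right of x5⟧ = {x : ⟨x, x5⟩ ∈ ⟦right of⟧} = {x1, x2, x3, x4, x5, x7, x9, x10, x12, x13, x14, x15}
⟦writer⟧ = {x1, x2, x3, x5, x6, x8, x9, x10, x12, x13, x14}
… ∩ ⟦inside x8⟧ = {x1, x2, x3, x5, x6, x8, x9, x10, x12, x13, x14} ∩ {x3, x5, x6, x7, x8, x9, x10, x11, x12, x13, x14, x15} = {x3, x5, x6, x8, x9, x10, x12, x13, x14}
… ∩ ⟦that thanked x4⟧ = {x3, x5, x6, x8, x9, x10, x12, x13, x14} ∩ {x1, x2, x3, x5, x7, x8, x10, x11, x12, x15} = {x3, x5, x8, x10, x12}
… ∩ ⟦right of x5⟧ = {x3, x5, x8, x10, x12} ∩ {x1, x2, x3, x4, x5, x7, x9, x10, x12, x13, x14, x15} = {x3, x5, x10, x12}
So ⟦writer inside x8 that thanked x4 right of x5⟧ = {x3, x5, x10, x12}.

{x3, x5, x10, x12}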